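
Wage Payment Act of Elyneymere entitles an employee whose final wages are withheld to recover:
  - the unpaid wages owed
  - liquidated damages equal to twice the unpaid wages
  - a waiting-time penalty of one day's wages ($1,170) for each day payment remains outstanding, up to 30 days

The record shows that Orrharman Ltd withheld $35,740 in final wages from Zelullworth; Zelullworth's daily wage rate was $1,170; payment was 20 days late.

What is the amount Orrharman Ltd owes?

Doubled: 2 × $35,740 = $71,480
Penalty days: min(20, 30) = 20
Waiting-time penalty: 20 × $1,170 = $23,400
Total award: $35,740 + $71,480 + $23,400 = $130,620

$130,620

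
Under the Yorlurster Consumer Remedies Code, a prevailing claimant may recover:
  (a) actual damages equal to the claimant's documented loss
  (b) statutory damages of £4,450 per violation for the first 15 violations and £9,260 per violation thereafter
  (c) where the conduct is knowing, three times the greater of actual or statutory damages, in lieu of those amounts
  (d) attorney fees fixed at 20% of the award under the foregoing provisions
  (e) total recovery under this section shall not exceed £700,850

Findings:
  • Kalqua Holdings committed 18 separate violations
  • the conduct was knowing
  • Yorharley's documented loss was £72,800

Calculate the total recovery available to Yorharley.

First 15 violations: 15 × £4,450 = £66,750
Remaining violations: (18 − 15) × £9,260 = £27,780
Statutory damages: £66,750 + £27,780 = £94,530
Greater of actual damages (£72,800) or statutory damages (£94,530): £94,530
Trebled: 3 × £94,530 = £283,590
Attorney fees: 20% of £283,590 = £56,718
Total before cap: £283,590 + £56,718 = £340,308
Cap at £700,850: £340,308 is within the cap, no reduction.

£340,308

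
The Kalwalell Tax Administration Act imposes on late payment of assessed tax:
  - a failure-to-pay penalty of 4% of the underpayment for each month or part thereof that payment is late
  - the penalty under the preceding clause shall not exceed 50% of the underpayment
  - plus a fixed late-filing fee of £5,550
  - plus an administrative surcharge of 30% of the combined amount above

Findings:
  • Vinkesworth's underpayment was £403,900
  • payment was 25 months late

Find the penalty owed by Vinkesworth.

Penalty: £269,750

Accrued rate: 4% × 25 = 100%, capped at 50% → 50%
Failure-to-pay penalty: 50% of £403,900 = £201,950
Penalty before surcharge: £201,950 + £5,550 = £207,500
Administrative surcharge: 30% of £207,500 = £62,250
Total penalty: £207,500 + £62,250 = £269,750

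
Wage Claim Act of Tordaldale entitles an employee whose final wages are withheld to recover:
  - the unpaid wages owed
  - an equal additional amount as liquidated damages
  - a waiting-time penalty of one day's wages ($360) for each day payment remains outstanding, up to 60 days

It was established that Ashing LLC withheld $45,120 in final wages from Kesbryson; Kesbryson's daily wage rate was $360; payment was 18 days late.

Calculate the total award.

$96,720

Liquidated damages (equal amount): $45,120
Penalty days: min(18, 60) = 18
Waiting-time penalty: 18 × $360 = $6,480
Total award: $45,120 + $45,120 + $6,480 = $96,720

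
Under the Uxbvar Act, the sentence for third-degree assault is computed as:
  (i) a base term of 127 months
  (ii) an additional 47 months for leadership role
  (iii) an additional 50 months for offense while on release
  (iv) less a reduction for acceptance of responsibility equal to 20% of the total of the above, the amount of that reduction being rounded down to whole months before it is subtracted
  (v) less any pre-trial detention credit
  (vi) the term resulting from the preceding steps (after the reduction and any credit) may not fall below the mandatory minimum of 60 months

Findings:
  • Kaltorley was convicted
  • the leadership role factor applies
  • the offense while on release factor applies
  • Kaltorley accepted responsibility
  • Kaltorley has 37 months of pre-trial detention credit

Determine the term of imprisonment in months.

143 months

Leadership role enhancement: +47 months
Offense while on release enhancement: +50 months
Adjusted term: 127 months + 47 months + 50 months = 224 months
Acceptance of responsibility reduction: 20% of 224 months = 44 months (rounded down)
After reduction: 224 − 44 = 180 months
Less pre-trial detention credit: 180 months − 37 months = 143 months
Minimum 60 months: 143 months meets the minimum, no increase.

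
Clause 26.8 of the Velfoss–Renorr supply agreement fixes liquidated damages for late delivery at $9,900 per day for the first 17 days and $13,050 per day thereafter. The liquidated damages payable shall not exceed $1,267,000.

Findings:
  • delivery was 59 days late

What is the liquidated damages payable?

$716,400

First 17 days: 17 × $9,900 = $168,300
Remaining days: (59 − 17) × $13,050 = $548,100
Accrued per-day damages: $168,300 + $548,100 = $716,400
Cap at $1,267,000: $716,400 is within the cap, no reduction.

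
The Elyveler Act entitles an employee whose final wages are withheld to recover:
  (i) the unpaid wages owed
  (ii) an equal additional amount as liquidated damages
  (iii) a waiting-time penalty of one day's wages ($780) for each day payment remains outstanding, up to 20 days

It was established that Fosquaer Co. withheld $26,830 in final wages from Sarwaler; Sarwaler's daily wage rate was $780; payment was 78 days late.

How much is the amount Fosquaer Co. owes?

Total award: $69,260

Liquidated damages (equal amount): $26,830
Penalty days: min(78, 20) = 20
Waiting-time penalty: 20 × $780 = $15,600
Total award: $26,830 + $26,830 + $15,600 = $69,260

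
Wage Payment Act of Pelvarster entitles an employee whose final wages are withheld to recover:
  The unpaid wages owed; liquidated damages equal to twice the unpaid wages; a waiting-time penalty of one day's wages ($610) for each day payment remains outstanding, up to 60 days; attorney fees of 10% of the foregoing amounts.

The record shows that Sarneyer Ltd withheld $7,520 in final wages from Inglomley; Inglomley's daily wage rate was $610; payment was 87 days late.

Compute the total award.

$65,076

Doubled: 2 × $7,520 = $15,040
Penalty days: min(87, 60) = 60
Waiting-time penalty: 60 × $610 = $36,600
Subtotal: $7,520 + $15,040 + $36,600 = $59,160
Attorney fees: 10% of $59,160 = $5,916
Total award: $59,160 + $5,916 = $65,076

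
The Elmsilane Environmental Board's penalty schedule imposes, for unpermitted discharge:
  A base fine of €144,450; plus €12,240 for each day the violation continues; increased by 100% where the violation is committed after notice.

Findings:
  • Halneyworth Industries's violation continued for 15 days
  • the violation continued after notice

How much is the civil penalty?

€656,100

Per-day component: 15 × €12,240 = €183,600
Base plus per-day: €144,450 + €183,600 = €328,050
Enhancement: 100% of €328,050 = €328,050
Enhanced fine: €328,050 + €328,050 = €656,100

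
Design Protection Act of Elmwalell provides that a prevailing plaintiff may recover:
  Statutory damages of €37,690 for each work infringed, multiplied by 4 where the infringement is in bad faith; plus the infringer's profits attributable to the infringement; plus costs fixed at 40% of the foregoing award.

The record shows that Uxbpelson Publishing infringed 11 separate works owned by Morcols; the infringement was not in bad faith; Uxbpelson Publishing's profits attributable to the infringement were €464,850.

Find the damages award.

€1,231,216

Statutory damages: 11 × €37,690 = €414,590
Infringement not in bad faith: no ×4 enhancement.
Combined award: €414,590 + €464,850 = €879,440
Costs: 40% of €879,440 = €351,776
Award plus costs: €879,440 + €351,776 = €1,231,216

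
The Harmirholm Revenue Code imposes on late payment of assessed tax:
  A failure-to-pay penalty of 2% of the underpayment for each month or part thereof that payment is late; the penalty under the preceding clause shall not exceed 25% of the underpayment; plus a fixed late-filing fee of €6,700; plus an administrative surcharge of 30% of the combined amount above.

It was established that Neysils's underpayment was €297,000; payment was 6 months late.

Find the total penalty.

€55,042

Accrued rate: 2% × 6 = 12%, capped at 25% → 12%
Failure-to-pay penalty: 12% of €297,000 = €35,640
Penalty before surcharge: €35,640 + €6,700 = €42,340
Administrative surcharge: 30% of €42,340 = €12,702
Total penalty: €42,340 + €12,702 = €55,042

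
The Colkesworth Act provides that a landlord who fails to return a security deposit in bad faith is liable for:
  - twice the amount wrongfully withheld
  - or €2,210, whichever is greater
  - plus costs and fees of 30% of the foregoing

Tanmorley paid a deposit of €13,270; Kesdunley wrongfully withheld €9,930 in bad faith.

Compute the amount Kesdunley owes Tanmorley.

€25,818

Doubled: 2 × €9,930 = €19,860
Minimum €2,210: €19,860 meets the minimum, no increase.
Costs and fees: 30% of €19,860 = €5,958
Total recovery: €19,860 + €5,958 = €25,818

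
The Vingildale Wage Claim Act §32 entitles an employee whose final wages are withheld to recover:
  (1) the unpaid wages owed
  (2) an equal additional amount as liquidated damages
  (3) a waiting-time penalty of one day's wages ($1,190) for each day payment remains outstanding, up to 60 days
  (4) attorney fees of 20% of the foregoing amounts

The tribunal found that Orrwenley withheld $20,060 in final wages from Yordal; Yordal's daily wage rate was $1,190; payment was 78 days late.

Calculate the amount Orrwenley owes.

Liquidated damages (equal amount): $20,060
Penalty days: min(78, 60) = 60
Waiting-time penalty: 60 × $1,190 = $71,400
Subtotal: $20,060 + $20,060 + $71,400 = $111,520
Attorney fees: 20% of $111,520 = $22,304
Total award: $111,520 + $22,304 = $133,824

$133,824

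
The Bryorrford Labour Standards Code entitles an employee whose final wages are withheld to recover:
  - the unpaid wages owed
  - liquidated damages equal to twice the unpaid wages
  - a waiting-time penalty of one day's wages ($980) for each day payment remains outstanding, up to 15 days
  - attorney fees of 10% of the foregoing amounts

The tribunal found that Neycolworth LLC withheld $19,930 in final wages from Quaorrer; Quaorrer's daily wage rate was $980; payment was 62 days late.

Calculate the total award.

Doubled: 2 × $19,930 = $39,860
Penalty days: min(62, 15) = 15
Waiting-time penalty: 15 × $980 = $14,700
Subtotal: $19,930 + $39,860 + $14,700 = $74,490
Attorney fees: 10% of $74,490 = $7,449
Total award: $74,490 + $7,449 = $81,939

$81,939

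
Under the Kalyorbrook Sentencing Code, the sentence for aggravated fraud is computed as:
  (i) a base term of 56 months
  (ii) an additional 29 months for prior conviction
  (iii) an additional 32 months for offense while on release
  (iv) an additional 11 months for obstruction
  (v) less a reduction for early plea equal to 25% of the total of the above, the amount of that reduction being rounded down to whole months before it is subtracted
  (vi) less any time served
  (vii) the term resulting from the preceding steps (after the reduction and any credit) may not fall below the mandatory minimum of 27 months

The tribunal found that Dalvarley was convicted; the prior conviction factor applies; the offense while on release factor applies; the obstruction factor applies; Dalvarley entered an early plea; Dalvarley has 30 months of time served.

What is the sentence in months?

Prior conviction enhancement: +29 months
Offense while on release enhancement: +32 months
Obstruction enhancement: +11 months
Adjusted term: 56 months + 29 months + 32 months + 11 months = 128 months
Early plea reduction: 25% of 128 months = 32 months (rounded down)
After reduction: 128 − 32 = 96 months
Less time served: 96 months − 30 months = 66 months
Minimum 27 months: 66 months meets the minimum, no increase.

66 months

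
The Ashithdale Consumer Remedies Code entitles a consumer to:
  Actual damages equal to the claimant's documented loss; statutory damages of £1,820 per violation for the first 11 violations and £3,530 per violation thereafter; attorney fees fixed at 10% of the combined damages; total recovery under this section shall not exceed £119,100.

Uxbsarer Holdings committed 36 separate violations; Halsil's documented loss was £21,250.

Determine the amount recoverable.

£119,100

First 11 violations: 11 × £1,820 = £20,020
Remaining violations: (36 − 11) × £3,530 = £88,250
Statutory damages: £20,020 + £88,250 = £108,270
Combined damages: £21,250 + £108,270 = £129,520
Attorney fees: 10% of £129,520 = £12,952
Total before cap: £129,520 + £12,952 = £142,472
Cap at £119,100: £142,472 exceeds the cap → £119,100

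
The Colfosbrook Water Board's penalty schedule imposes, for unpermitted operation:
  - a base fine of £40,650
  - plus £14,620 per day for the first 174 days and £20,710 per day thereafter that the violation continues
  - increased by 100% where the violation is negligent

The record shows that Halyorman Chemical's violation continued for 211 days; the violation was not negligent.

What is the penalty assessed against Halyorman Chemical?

First 174 days: 174 × £14,620 = £2,543,880
Remaining days: (211 − 174) × £20,710 = £766,270
Per-day component: £2,543,880 + £766,270 = £3,310,150
Base plus per-day: £40,650 + £3,310,150 = £3,350,800
The violation was not negligent: no 100% increase.

Civil penalty: £3,350,800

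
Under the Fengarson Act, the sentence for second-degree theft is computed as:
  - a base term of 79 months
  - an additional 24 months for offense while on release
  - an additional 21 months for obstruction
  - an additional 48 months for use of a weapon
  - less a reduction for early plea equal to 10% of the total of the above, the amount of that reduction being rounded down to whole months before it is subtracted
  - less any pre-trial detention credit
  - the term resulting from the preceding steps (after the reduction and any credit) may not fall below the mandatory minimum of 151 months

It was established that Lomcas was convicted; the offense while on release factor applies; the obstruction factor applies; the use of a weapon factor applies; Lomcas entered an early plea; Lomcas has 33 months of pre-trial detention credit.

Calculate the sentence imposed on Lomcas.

Offense while on release enhancement: +24 months
Obstruction enhancement: +21 months
Use of a weapon enhancement: +48 months
Adjusted term: 79 months + 24 months + 21 months + 48 months = 172 months
Early plea reduction: 10% of 172 months = 17 months (rounded down)
After reduction: 172 − 17 = 155 months
Less pre-trial detention credit: 155 months − 33 months = 122 months
Minimum 151 months: 122 months is below the minimum → 151 months

151 months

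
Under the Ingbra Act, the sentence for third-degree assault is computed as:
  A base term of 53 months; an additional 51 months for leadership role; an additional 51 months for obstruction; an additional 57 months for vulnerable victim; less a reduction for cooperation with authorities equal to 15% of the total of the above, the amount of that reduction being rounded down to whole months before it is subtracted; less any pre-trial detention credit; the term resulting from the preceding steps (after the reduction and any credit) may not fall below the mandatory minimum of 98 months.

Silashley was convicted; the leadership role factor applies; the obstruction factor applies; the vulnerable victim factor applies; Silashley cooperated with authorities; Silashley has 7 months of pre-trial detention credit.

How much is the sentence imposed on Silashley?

174 months

Leadership role enhancement: +51 months
Obstruction enhancement: +51 months
Vulnerable victim enhancement: +57 months
Adjusted term: 53 months + 51 months + 51 months + 57 months = 212 months
Cooperation with authorities reduction: 15% of 212 months = 31 months (rounded down)
After reduction: 212 − 31 = 181 months
Less pre-trial detention credit: 181 months − 7 months = 174 months
Minimum 98 months: 174 months meets the minimum, no increase.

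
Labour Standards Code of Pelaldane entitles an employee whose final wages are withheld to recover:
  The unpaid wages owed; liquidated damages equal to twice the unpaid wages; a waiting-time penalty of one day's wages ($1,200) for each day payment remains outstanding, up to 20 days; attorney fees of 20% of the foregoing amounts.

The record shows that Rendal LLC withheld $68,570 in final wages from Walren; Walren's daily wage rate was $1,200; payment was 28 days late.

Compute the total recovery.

Doubled: 2 × $68,570 = $137,140
Penalty days: min(28, 20) = 20
Waiting-time penalty: 20 × $1,200 = $24,000
Subtotal: $68,570 + $137,140 + $24,000 = $229,710
Attorney fees: 20% of $229,710 = $45,942
Total award: $229,710 + $45,942 = $275,652

$275,652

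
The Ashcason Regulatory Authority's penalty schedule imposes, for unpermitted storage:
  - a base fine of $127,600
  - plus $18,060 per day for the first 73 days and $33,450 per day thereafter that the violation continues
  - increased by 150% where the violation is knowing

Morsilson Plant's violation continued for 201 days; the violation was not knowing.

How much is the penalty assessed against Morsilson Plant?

First 73 days: 73 × $18,060 = $1,318,380
Remaining days: (201 − 73) × $33,450 = $4,281,600
Per-day component: $1,318,380 + $4,281,600 = $5,599,980
Base plus per-day: $127,600 + $5,599,980 = $5,727,580
The violation was not knowing: no 150% increase.

$5,727,580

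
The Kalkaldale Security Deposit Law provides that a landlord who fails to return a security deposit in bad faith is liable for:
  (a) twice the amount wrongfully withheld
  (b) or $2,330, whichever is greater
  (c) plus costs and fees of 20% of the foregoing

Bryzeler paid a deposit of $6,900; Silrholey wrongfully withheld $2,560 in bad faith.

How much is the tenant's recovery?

$6,144

Doubled: 2 × $2,560 = $5,120
Minimum $2,330: $5,120 meets the minimum, no increase.
Costs and fees: 20% of $5,120 = $1,024
Total recovery: $5,120 + $1,024 = $6,144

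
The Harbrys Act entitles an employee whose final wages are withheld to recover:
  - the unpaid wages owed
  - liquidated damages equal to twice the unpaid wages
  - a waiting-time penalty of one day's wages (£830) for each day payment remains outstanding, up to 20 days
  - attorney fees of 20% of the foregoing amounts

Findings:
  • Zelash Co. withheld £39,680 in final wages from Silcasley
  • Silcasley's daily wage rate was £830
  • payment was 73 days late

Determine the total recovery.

£162,768

Doubled: 2 × £39,680 = £79,360
Penalty days: min(73, 20) = 20
Waiting-time penalty: 20 × £830 = £16,600
Subtotal: £39,680 + £79,360 + £16,600 = £135,640
Attorney fees: 20% of £135,640 = £27,128
Total award: £135,640 + £27,128 = £162,768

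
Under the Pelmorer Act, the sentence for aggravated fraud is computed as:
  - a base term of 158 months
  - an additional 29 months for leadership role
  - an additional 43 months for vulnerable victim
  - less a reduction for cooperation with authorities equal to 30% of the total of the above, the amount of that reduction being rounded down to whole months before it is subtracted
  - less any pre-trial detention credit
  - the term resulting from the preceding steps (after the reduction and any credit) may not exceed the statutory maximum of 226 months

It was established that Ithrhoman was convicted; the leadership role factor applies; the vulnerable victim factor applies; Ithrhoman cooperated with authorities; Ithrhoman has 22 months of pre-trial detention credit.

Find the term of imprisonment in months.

Leadership role enhancement: +29 months
Vulnerable victim enhancement: +43 months
Adjusted term: 158 months + 29 months + 43 months = 230 months
Cooperation with authorities reduction: 30% of 230 months = 69 months (rounded down)
After reduction: 230 − 69 = 161 months
Less pre-trial detention credit: 161 months − 22 months = 139 months
Cap at 226 months: 139 months is within the cap, no reduction.

139 months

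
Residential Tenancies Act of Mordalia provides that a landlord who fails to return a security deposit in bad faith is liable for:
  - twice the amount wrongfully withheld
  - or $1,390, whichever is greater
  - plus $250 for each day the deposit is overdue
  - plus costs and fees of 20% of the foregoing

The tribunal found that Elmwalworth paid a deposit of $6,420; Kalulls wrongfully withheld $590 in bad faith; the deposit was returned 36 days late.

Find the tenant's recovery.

Doubled: 2 × $590 = $1,180
Minimum $1,390: $1,180 is below the minimum → $1,390
Late-return penalty: 36 × $250 = $9,000
Damages plus late penalty: $1,390 + $9,000 = $10,390
Costs and fees: 20% of $10,390 = $2,078
Total recovery: $10,390 + $2,078 = $12,468

$12,468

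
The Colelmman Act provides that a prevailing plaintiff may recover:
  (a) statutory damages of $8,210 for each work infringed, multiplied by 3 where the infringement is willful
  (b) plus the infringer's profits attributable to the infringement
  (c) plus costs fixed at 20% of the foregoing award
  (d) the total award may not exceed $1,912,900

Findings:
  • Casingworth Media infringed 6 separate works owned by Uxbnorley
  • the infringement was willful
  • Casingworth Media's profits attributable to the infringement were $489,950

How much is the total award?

$765,276

Statutory damages: 6 × $8,210 = $49,260
Trebled: 3 × $49,260 = $147,780
Combined award: $147,780 + $489,950 = $637,730
Costs: 20% of $637,730 = $127,546
Award plus costs: $637,730 + $127,546 = $765,276
Cap at $1,912,900: $765,276 is within the cap, no reduction.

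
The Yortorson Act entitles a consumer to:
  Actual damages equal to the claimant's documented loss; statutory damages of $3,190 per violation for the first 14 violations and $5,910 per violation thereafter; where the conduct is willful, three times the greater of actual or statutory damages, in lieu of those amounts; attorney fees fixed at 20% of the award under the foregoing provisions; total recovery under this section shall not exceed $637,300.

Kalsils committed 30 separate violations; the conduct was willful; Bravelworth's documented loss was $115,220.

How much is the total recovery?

$501,192

First 14 violations: 14 × $3,190 = $44,660
Remaining violations: (30 − 14) × $5,910 = $94,560
Statutory damages: $44,660 + $94,560 = $139,220
Greater of actual damages ($115,220) or statutory damages ($139,220): $139,220
Trebled: 3 × $139,220 = $417,660
Attorney fees: 20% of $417,660 = $83,532
Total before cap: $417,660 + $83,532 = $501,192
Cap at $637,300: $501,192 is within the cap, no reduction.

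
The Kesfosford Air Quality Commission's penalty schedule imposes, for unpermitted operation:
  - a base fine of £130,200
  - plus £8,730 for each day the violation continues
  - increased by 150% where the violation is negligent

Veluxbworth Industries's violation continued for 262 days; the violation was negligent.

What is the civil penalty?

Civil penalty: £6,043,650

Per-day component: 262 × £8,730 = £2,287,260
Base plus per-day: £130,200 + £2,287,260 = £2,417,460
Enhancement: 150% of £2,417,460 = £3,626,190
Enhanced fine: £2,417,460 + £3,626,190 = £6,043,650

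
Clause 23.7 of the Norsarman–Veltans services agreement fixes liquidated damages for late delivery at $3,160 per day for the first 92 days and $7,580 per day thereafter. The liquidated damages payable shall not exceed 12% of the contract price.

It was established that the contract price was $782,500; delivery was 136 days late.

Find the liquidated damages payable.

First 92 days: 92 × $3,160 = $290,720
Remaining days: (136 − 92) × $7,580 = $333,520
Accrued per-day damages: $290,720 + $333,520 = $624,240
Cap: 12% of $782,500 = $93,900
Cap at $93,900: $624,240 exceeds the cap → $93,900

$93,900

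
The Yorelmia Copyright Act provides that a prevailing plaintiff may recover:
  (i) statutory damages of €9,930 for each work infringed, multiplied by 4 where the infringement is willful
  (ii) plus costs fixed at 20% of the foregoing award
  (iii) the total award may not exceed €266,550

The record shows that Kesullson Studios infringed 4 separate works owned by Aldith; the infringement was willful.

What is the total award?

Award: €190,656

Statutory damages: 4 × €9,930 = €39,720
Multiplied by 4: 4 × €39,720 = €158,880
Costs: 20% of €158,880 = €31,776
Award plus costs: €158,880 + €31,776 = €190,656
Cap at €266,550: €190,656 is within the cap, no reduction.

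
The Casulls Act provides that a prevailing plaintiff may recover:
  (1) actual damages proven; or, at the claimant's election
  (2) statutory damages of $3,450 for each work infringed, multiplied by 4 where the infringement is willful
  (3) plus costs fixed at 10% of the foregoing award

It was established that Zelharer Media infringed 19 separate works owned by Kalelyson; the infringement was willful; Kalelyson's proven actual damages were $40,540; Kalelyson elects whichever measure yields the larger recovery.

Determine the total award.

$288,420

Statutory damages: 19 × $3,450 = $65,550
Multiplied by 4: 4 × $65,550 = $262,200
Greater of actual damages ($40,540) or enhanced statutory damages ($262,200): $262,200
Costs: 10% of $262,200 = $26,220
Award plus costs: $262,200 + $26,220 = $288,420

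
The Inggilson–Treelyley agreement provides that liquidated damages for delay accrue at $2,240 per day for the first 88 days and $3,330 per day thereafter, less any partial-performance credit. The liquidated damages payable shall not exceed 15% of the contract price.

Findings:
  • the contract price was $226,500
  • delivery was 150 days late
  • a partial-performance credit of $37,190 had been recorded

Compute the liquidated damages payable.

$33,975

First 88 days: 88 × $2,240 = $197,120
Remaining days: (150 − 88) × $3,330 = $206,460
Accrued per-day damages: $197,120 + $206,460 = $403,580
Less partial-performance credit: $403,580 − $37,190 = $366,390
Cap: 15% of $226,500 = $33,975
Cap at $33,975: $366,390 exceeds the cap → $33,975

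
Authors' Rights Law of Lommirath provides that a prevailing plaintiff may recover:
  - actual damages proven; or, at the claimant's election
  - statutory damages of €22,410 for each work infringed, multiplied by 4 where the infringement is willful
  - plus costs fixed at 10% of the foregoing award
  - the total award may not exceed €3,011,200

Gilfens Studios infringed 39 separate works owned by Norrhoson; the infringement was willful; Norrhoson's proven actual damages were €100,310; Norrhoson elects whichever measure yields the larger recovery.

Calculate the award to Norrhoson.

€3,011,200

Statutory damages: 39 × €22,410 = €873,990
Multiplied by 4: 4 × €873,990 = €3,495,960
Greater of actual damages (€100,310) or enhanced statutory damages (€3,495,960): €3,495,960
Costs: 10% of €3,495,960 = €349,596
Award plus costs: €3,495,960 + €349,596 = €3,845,556
Cap at €3,011,200: €3,845,556 exceeds the cap → €3,011,200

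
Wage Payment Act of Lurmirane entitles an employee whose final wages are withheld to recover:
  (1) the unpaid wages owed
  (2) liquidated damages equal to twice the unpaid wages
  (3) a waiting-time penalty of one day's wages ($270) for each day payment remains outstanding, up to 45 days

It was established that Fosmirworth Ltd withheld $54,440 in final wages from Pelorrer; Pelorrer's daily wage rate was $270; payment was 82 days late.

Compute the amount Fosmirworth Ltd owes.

$175,470

Doubled: 2 × $54,440 = $108,880
Penalty days: min(82, 45) = 45
Waiting-time penalty: 45 × $270 = $12,150
Total award: $54,440 + $108,880 + $12,150 = $175,470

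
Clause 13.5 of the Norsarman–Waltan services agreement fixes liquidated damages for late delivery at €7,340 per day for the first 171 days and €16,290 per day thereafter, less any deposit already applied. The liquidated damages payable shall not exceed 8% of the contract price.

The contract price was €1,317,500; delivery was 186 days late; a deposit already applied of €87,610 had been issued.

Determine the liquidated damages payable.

First 171 days: 171 × €7,340 = €1,255,140
Remaining days: (186 − 171) × €16,290 = €244,350
Accrued per-day damages: €1,255,140 + €244,350 = €1,499,490
Less deposit already applied: €1,499,490 − €87,610 = €1,411,880
Cap: 8% of €1,317,500 = €105,400
Cap at €105,400: €1,411,880 exceeds the cap → €105,400

Liquidated damages: €105,400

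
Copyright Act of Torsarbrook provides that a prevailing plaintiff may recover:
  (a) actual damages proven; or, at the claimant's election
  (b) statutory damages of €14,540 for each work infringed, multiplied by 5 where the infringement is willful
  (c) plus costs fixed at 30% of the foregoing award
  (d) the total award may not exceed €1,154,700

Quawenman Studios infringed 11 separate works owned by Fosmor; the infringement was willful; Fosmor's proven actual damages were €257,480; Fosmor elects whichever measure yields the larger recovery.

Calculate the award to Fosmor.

Statutory damages: 11 × €14,540 = €159,940
Multiplied by 5: 5 × €159,940 = €799,700
Greater of actual damages (€257,480) or enhanced statutory damages (€799,700): €799,700
Costs: 30% of €799,700 = €239,910
Award plus costs: €799,700 + €239,910 = €1,039,610
Cap at €1,154,700: €1,039,610 is within the cap, no reduction.

€1,039,610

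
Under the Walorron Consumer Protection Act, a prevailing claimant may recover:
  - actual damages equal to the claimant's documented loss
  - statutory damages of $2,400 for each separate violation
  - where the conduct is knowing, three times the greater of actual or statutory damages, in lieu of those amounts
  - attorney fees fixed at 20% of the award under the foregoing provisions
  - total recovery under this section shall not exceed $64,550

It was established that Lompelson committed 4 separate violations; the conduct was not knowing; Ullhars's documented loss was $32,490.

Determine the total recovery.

$50,508

Statutory damages: 4 × $2,400 = $9,600
Conduct not knowing: the in-lieu enhancement does not apply.
Actual plus statutory damages: $32,490 + $9,600 = $42,090
Attorney fees: 20% of $42,090 = $8,418
Total before cap: $42,090 + $8,418 = $50,508
Cap at $64,550: $50,508 is within the cap, no reduction.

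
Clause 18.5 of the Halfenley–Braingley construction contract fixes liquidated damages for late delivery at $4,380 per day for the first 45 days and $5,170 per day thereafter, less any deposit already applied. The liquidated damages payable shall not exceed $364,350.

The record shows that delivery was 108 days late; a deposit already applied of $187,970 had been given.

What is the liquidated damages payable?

First 45 days: 45 × $4,380 = $197,100
Remaining days: (108 − 45) × $5,170 = $325,710
Accrued per-day damages: $197,100 + $325,710 = $522,810
Less deposit already applied: $522,810 − $187,970 = $334,840
Cap at $364,350: $334,840 is within the cap, no reduction.

$334,840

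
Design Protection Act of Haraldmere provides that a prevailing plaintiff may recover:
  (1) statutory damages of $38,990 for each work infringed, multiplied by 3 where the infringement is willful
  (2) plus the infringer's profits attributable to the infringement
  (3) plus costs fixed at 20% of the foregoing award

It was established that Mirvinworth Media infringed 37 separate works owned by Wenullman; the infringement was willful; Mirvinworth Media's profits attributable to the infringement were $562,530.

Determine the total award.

Award: $5,868,504

Statutory damages: 37 × $38,990 = $1,442,630
Trebled: 3 × $1,442,630 = $4,327,890
Combined award: $4,327,890 + $562,530 = $4,890,420
Costs: 20% of $4,890,420 = $978,084
Award plus costs: $4,890,420 + $978,084 = $5,868,504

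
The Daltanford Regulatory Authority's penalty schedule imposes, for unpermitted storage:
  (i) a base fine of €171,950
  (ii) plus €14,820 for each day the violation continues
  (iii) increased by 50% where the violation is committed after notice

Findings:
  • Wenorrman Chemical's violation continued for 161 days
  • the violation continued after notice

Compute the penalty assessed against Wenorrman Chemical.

Per-day component: 161 × €14,820 = €2,386,020
Base plus per-day: €171,950 + €2,386,020 = €2,557,970
Enhancement: 50% of €2,557,970 = €1,278,985
Enhanced fine: €2,557,970 + €1,278,985 = €3,836,955

€3,836,955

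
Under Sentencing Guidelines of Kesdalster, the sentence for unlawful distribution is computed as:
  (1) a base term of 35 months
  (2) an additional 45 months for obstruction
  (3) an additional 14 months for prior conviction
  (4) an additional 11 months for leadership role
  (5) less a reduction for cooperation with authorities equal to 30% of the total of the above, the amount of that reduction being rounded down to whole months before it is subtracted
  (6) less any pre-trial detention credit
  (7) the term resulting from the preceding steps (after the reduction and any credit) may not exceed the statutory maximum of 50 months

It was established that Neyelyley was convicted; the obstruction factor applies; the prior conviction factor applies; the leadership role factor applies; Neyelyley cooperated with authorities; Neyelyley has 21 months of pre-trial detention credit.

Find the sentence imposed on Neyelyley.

50 months

Obstruction enhancement: +45 months
Prior conviction enhancement: +14 months
Leadership role enhancement: +11 months
Adjusted term: 35 months + 45 months + 14 months + 11 months = 105 months
Cooperation with authorities reduction: 30% of 105 months = 31 months (rounded down)
After reduction: 105 − 31 = 74 months
Less pre-trial detention credit: 74 months − 21 months = 53 months
Cap at 50 months: 53 months exceeds the cap → 50 months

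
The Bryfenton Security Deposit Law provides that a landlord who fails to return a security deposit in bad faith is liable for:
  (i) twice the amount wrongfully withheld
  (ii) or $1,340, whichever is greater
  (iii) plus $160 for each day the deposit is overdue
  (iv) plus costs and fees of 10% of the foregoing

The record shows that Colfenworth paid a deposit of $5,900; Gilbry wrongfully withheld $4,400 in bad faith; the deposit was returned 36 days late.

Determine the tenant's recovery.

Doubled: 2 × $4,400 = $8,800
Minimum $1,340: $8,800 meets the minimum, no increase.
Late-return penalty: 36 × $160 = $5,760
Damages plus late penalty: $8,800 + $5,760 = $14,560
Costs and fees: 10% of $14,560 = $1,456
Total recovery: $14,560 + $1,456 = $16,016

Recovery: $16,016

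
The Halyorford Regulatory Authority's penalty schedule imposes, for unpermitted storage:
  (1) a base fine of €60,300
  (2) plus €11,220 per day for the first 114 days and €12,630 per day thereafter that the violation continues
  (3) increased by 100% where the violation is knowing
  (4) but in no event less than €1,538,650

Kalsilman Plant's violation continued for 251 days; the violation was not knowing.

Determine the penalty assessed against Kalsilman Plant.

First 114 days: 114 × €11,220 = €1,279,080
Remaining days: (251 − 114) × €12,630 = €1,730,310
Per-day component: €1,279,080 + €1,730,310 = €3,009,390
Base plus per-day: €60,300 + €3,009,390 = €3,069,690
The violation was not knowing: no 100% increase.
Minimum €1,538,650: €3,069,690 meets the minimum, no increase.

€3,069,690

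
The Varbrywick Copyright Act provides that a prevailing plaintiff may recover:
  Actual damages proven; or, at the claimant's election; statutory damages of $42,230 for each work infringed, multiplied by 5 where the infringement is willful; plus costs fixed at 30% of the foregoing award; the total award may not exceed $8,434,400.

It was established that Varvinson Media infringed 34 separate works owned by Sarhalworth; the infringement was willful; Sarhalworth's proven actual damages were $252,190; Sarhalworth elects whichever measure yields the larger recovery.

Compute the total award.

Statutory damages: 34 × $42,230 = $1,435,820
Multiplied by 5: 5 × $1,435,820 = $7,179,100
Greater of actual damages ($252,190) or enhanced statutory damages ($7,179,100): $7,179,100
Costs: 30% of $7,179,100 = $2,153,730
Award plus costs: $7,179,100 + $2,153,730 = $9,332,830
Cap at $8,434,400: $9,332,830 exceeds the cap → $8,434,400

$8,434,400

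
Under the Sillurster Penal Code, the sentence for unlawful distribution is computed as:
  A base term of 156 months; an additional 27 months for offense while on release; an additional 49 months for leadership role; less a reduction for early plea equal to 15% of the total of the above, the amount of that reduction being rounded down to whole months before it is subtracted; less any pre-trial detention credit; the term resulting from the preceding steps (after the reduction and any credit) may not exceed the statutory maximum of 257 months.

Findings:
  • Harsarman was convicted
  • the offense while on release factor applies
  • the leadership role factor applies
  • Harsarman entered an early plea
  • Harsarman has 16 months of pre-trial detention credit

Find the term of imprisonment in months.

182 months

Offense while on release enhancement: +27 months
Leadership role enhancement: +49 months
Adjusted term: 156 months + 27 months + 49 months = 232 months
Early plea reduction: 15% of 232 months = 34 months (rounded down)
After reduction: 232 − 34 = 198 months
Less pre-trial detention credit: 198 months − 16 months = 182 months
Cap at 257 months: 182 months is within the cap, no reduction.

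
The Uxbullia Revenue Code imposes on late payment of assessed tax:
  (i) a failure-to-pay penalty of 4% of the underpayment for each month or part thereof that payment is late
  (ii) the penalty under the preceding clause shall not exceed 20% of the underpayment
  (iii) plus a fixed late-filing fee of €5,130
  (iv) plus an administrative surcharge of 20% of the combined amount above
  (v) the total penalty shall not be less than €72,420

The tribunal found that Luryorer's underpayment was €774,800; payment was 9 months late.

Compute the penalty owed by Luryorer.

Penalty: €192,108

Accrued rate: 4% × 9 = 36%, capped at 20% → 20%
Failure-to-pay penalty: 20% of €774,800 = €154,960
Penalty before surcharge: €154,960 + €5,130 = €160,090
Administrative surcharge: 20% of €160,090 = €32,018
Total penalty: €160,090 + €32,018 = €192,108
Minimum €72,420: €192,108 meets the minimum, no increase.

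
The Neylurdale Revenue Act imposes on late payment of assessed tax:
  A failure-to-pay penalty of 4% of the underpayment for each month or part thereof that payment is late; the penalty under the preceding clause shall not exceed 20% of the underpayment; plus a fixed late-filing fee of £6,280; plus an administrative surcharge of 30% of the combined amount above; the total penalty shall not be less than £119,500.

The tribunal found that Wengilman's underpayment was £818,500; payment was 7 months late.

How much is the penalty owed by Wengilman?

Accrued rate: 4% × 7 = 28%, capped at 20% → 20%
Failure-to-pay penalty: 20% of £818,500 = £163,700
Penalty before surcharge: £163,700 + £6,280 = £169,980
Administrative surcharge: 30% of £169,980 = £50,994
Total penalty: £169,980 + £50,994 = £220,974
Minimum £119,500: £220,974 meets the minimum, no increase.

£220,974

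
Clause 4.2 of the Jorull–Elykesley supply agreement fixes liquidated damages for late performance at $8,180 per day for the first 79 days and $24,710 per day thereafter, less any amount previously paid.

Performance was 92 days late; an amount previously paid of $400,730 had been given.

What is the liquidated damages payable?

$566,720

First 79 days: 79 × $8,180 = $646,220
Remaining days: (92 − 79) × $24,710 = $321,230
Accrued per-day damages: $646,220 + $321,230 = $967,450
Less amount previously paid: $967,450 − $400,730 = $566,720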